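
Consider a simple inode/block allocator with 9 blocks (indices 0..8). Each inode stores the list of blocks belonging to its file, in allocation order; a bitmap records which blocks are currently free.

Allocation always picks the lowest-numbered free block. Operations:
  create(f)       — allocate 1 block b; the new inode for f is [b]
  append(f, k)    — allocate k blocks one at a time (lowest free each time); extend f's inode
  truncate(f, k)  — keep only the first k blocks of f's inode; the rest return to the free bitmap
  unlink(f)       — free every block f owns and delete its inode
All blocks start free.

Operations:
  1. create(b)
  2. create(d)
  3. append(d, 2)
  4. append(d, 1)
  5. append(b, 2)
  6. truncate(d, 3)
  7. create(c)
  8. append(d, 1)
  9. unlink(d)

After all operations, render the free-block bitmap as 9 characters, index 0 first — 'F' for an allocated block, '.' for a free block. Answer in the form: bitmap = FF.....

bitmap = F...FFF..

[1] create(b) — b=0 (map F........)
[2] create(d) — b=0 d=1 (map FF.......)
[3] append(d, 2) — b=0 d=1,2,3 (map FFFF.....)
[4] append(d, 1) — b=0 d=1,2,3,4 (map FFFFF....)
[5] append(b, 2) — b=0,5,6 d=1,2,3,4 (map FFFFFFF..)
[6] truncate(d, 3) — b=0,5,6 d=1,2,3 (map FFFF.FF..)
[7] create(c) — b=0,5,6 c=4 d=1,2,3 (map FFFFFFF..)
[8] append(d, 1) — b=0,5,6 c=4 d=1,2,3,7 (map FFFFFFFF.)
[9] unlink(d) — b=0,5,6 c=4 (map F...FFF..)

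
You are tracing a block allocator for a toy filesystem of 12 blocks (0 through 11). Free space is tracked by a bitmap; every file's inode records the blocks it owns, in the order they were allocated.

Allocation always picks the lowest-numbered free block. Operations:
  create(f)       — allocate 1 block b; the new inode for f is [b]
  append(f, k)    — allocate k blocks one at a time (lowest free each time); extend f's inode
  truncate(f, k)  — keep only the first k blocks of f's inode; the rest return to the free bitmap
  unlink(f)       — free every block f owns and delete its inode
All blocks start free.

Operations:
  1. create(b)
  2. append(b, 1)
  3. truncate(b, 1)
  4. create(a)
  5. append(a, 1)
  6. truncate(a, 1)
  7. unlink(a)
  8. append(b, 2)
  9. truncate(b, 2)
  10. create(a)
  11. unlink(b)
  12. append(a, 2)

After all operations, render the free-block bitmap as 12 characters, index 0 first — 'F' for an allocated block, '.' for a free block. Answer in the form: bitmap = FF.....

bitmap = FFF.........

create(b): bitmap=F........... | b=[0]
append(b, 1): bitmap=FF.......... | b=[0, 1]
truncate(b, 1): bitmap=F........... | b=[0]
create(a): bitmap=FF.......... | a=[1] b=[0]
append(a, 1): bitmap=FFF......... | a=[1, 2] b=[0]
truncate(a, 1): bitmap=FF.......... | a=[1] b=[0]
unlink(a): bitmap=F........... | b=[0]
append(b, 2): bitmap=FFF......... | b=[0, 1, 2]
truncate(b, 2): bitmap=FF.......... | b=[0, 1]
create(a): bitmap=FFF......... | a=[2] b=[0, 1]
unlink(b): bitmap=..F......... | a=[2]
append(a, 2): bitmap=FFF......... | a=[2, 0, 1]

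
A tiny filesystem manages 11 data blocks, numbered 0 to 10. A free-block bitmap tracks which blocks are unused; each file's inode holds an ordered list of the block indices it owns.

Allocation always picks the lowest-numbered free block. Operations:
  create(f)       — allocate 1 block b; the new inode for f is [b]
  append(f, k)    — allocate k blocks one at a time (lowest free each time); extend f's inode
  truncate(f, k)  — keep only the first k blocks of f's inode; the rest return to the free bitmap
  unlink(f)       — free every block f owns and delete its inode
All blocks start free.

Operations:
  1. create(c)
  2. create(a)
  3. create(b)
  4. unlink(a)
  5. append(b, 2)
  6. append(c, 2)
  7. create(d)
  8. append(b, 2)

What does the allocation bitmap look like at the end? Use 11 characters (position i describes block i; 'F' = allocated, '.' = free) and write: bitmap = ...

[1] create(c) — c=0 (map F..........)
[2] create(a) — a=1 c=0 (map FF.........)
[3] create(b) — a=1 b=2 c=0 (map FFF........)
[4] unlink(a) — b=2 c=0 (map F.F........)
[5] append(b, 2) — b=2,1,3 c=0 (map FFFF.......)
[6] append(c, 2) — b=2,1,3 c=0,4,5 (map FFFFFF.....)
[7] create(d) — b=2,1,3 c=0,4,5 d=6 (map FFFFFFF....)
[8] append(b, 2) — b=2,1,3,7,8 c=0,4,5 d=6 (map FFFFFFFFF..)

bitmap = FFFFFFFFF..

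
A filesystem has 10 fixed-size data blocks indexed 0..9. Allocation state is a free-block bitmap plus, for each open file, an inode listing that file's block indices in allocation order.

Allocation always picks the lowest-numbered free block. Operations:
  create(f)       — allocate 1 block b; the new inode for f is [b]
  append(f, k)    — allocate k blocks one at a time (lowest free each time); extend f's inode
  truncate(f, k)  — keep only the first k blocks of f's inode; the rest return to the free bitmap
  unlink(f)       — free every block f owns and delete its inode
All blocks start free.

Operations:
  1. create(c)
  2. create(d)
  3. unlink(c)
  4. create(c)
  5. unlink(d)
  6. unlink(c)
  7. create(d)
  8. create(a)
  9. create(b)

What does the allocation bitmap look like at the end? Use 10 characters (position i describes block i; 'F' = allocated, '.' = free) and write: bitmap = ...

create(c): bitmap=F......... | c=[0]
create(d): bitmap=FF........ | c=[0] d=[1]
unlink(c): bitmap=.F........ | d=[1]
create(c): bitmap=FF........ | c=[0] d=[1]
unlink(d): bitmap=F......... | c=[0]
unlink(c): bitmap=.......... | 
create(d): bitmap=F......... | d=[0]
create(a): bitmap=FF........ | a=[1] d=[0]
create(b): bitmap=FFF....... | a=[1] b=[2] d=[0]

bitmap = FFF.......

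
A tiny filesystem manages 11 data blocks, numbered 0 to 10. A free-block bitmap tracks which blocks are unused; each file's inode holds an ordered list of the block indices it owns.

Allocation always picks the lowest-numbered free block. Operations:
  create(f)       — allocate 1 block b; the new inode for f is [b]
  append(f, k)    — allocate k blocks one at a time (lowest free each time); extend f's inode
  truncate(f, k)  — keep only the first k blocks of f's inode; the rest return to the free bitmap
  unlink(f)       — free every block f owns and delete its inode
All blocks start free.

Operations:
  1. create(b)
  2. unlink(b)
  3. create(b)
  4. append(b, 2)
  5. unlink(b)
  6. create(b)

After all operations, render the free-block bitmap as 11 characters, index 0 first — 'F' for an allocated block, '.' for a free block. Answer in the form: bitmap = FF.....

bitmap = F..........

[1] create(b) — b=0 (map F..........)
[2] unlink(b) —  (map ...........)
[3] create(b) — b=0 (map F..........)
[4] append(b, 2) — b=0,1,2 (map FFF........)
[5] unlink(b) —  (map ...........)
[6] create(b) — b=0 (map F..........)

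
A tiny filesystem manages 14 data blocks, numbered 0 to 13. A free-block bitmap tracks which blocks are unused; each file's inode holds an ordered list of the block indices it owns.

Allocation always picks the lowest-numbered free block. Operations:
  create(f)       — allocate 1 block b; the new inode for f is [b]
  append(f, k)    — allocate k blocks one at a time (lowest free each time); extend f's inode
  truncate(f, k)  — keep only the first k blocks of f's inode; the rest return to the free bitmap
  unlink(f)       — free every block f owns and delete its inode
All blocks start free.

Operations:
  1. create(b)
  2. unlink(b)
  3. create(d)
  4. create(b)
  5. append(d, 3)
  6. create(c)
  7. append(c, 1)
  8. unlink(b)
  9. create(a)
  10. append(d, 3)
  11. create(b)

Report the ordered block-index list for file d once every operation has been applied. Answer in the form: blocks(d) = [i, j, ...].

blocks(d) = [0, 2, 3, 4, 7, 8, 9]

after create(b) → b:[0]  free=[F.............]
after unlink(b) →   free=[..............]
after create(d) → d:[0]  free=[F.............]
after create(b) → b:[1], d:[0]  free=[FF............]
after append(d, 3) → b:[1], d:[0, 2, 3, 4]  free=[FFFFF.........]
after create(c) → b:[1], c:[5], d:[0, 2, 3, 4]  free=[FFFFFF........]
after append(c, 1) → b:[1], c:[5, 6], d:[0, 2, 3, 4]  free=[FFFFFFF.......]
after unlink(b) → c:[5, 6], d:[0, 2, 3, 4]  free=[F.FFFFF.......]
after create(a) → a:[1], c:[5, 6], d:[0, 2, 3, 4]  free=[FFFFFFF.......]
after append(d, 3) → a:[1], c:[5, 6], d:[0, 2, 3, 4, 7, 8, 9]  free=[FFFFFFFFFF....]
after create(b) → a:[1], b:[10], c:[5, 6], d:[0, 2, 3, 4, 7, 8, 9]  free=[FFFFFFFFFFF...]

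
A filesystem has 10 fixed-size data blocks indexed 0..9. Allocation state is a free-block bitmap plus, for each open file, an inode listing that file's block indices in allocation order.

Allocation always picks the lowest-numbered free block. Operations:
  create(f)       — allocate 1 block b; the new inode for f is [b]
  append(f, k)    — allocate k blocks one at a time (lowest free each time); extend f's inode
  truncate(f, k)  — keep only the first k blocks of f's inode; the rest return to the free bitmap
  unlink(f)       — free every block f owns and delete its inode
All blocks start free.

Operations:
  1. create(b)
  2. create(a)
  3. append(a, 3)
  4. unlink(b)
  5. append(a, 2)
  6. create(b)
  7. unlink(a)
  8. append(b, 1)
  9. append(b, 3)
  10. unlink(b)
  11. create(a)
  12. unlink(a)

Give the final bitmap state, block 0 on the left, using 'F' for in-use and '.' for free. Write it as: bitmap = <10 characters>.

  1. create(b)  ⇒  F.........  {b→[0]}
  2. create(a)  ⇒  FF........  {a→[1]; b→[0]}
  3. append(a, 3)  ⇒  FFFFF.....  {a→[1, 2, 3, 4]; b→[0]}
  4. unlink(b)  ⇒  .FFFF.....  {a→[1, 2, 3, 4]}
  5. append(a, 2)  ⇒  FFFFFF....  {a→[1, 2, 3, 4, 0, 5]}
  6. create(b)  ⇒  FFFFFFF...  {a→[1, 2, 3, 4, 0, 5]; b→[6]}
  7. unlink(a)  ⇒  ......F...  {b→[6]}
  8. append(b, 1)  ⇒  F.....F...  {b→[6, 0]}
  9. append(b, 3)  ⇒  FFFF..F...  {b→[6, 0, 1, 2, 3]}
  10. unlink(b)  ⇒  ..........  {}
  11. create(a)  ⇒  F.........  {a→[0]}
  12. unlink(a)  ⇒  ..........  {}

bitmap = ..........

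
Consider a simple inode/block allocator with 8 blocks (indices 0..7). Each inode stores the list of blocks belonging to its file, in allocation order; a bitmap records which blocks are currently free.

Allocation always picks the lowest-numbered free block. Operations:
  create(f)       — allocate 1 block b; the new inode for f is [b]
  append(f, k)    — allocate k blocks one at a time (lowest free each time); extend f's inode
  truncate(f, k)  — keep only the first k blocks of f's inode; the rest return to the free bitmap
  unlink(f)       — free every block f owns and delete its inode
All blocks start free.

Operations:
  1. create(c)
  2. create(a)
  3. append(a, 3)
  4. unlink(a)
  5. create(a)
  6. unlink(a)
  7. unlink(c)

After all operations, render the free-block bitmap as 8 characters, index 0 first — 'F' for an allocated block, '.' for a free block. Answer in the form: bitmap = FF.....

[1] create(c) — c=0 (map F.......)
[2] create(a) — a=1 c=0 (map FF......)
[3] append(a, 3) — a=1,2,3,4 c=0 (map FFFFF...)
[4] unlink(a) — c=0 (map F.......)
[5] create(a) — a=1 c=0 (map FF......)
[6] unlink(a) — c=0 (map F.......)
[7] unlink(c) —  (map ........)

bitmap = ........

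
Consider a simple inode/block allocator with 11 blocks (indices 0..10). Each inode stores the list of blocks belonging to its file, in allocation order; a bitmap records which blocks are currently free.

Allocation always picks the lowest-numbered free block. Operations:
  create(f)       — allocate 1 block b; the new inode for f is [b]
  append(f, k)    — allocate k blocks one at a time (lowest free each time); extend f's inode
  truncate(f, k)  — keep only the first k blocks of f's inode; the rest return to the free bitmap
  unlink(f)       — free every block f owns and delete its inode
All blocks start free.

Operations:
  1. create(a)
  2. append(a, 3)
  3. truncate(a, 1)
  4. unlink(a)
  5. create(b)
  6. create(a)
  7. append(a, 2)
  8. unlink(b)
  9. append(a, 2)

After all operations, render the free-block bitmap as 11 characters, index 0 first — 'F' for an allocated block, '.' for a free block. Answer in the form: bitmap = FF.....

bitmap = FFFFF......

[1] create(a) — a=0 (map F..........)
[2] append(a, 3) — a=0,1,2,3 (map FFFF.......)
[3] truncate(a, 1) — a=0 (map F..........)
[4] unlink(a) —  (map ...........)
[5] create(b) — b=0 (map F..........)
[6] create(a) — a=1 b=0 (map FF.........)
[7] append(a, 2) — a=1,2,3 b=0 (map FFFF.......)
[8] unlink(b) — a=1,2,3 (map .FFF.......)
[9] append(a, 2) — a=1,2,3,0,4 (map FFFFF......)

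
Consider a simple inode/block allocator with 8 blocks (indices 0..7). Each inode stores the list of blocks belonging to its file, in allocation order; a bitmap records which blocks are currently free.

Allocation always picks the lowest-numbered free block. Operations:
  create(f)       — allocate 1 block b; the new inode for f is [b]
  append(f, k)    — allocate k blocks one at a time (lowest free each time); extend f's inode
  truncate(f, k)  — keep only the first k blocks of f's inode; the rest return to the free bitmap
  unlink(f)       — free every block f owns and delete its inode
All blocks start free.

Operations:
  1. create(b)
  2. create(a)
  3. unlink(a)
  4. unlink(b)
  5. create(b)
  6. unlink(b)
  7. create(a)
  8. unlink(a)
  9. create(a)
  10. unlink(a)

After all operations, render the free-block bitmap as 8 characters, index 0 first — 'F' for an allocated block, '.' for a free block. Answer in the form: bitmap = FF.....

bitmap = ........

  1. create(b)  ⇒  F.......  {b→[0]}
  2. create(a)  ⇒  FF......  {a→[1]; b→[0]}
  3. unlink(a)  ⇒  F.......  {b→[0]}
  4. unlink(b)  ⇒  ........  {}
  5. create(b)  ⇒  F.......  {b→[0]}
  6. unlink(b)  ⇒  ........  {}
  7. create(a)  ⇒  F.......  {a→[0]}
  8. unlink(a)  ⇒  ........  {}
  9. create(a)  ⇒  F.......  {a→[0]}
  10. unlink(a)  ⇒  ........  {}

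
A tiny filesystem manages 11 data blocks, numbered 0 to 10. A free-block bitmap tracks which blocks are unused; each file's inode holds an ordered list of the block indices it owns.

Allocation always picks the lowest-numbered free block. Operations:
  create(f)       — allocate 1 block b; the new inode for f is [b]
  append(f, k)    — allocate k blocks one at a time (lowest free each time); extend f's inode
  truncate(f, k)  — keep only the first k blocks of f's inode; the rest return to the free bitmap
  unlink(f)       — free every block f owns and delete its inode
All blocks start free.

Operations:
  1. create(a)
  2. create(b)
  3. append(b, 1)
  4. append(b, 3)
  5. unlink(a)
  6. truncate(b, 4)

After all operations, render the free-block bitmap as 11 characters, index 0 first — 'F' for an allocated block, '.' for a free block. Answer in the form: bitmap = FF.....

bitmap = .FFFF......

  1. create(a)  ⇒  F..........  {a→[0]}
  2. create(b)  ⇒  FF.........  {a→[0]; b→[1]}
  3. append(b, 1)  ⇒  FFF........  {a→[0]; b→[1, 2]}
  4. append(b, 3)  ⇒  FFFFFF.....  {a→[0]; b→[1, 2, 3, 4, 5]}
  5. unlink(a)  ⇒  .FFFFF.....  {b→[1, 2, 3, 4, 5]}
  6. truncate(b, 4)  ⇒  .FFFF......  {b→[1, 2, 3, 4]}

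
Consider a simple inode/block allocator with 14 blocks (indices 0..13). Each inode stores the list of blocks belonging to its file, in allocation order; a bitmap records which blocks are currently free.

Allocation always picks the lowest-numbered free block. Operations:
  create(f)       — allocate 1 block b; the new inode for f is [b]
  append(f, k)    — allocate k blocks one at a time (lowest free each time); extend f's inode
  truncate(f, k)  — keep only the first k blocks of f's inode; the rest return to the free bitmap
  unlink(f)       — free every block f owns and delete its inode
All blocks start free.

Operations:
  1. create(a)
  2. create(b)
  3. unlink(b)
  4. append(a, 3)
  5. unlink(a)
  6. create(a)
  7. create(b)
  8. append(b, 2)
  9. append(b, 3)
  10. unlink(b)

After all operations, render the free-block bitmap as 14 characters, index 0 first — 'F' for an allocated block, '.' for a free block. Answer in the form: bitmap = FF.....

after create(a) → a:[0]  free=[F.............]
after create(b) → a:[0], b:[1]  free=[FF............]
after unlink(b) → a:[0]  free=[F.............]
after append(a, 3) → a:[0, 1, 2, 3]  free=[FFFF..........]
after unlink(a) →   free=[..............]
after create(a) → a:[0]  free=[F.............]
after create(b) → a:[0], b:[1]  free=[FF............]
after append(b, 2) → a:[0], b:[1, 2, 3]  free=[FFFF..........]
after append(b, 3) → a:[0], b:[1, 2, 3, 4, 5, 6]  free=[FFFFFFF.......]
after unlink(b) → a:[0]  free=[F.............]

bitmap = F.............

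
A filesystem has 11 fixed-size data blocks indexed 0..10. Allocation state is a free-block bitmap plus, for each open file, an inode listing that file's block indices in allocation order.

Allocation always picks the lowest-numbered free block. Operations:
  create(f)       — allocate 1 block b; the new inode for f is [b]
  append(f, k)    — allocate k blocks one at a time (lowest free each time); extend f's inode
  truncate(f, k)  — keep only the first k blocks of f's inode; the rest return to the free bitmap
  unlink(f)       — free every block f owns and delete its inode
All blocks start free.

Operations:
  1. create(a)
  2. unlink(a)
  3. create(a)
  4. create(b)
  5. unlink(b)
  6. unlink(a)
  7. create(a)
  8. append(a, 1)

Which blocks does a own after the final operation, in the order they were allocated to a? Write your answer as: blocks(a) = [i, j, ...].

[1] create(a) — a=0 (map F..........)
[2] unlink(a) —  (map ...........)
[3] create(a) — a=0 (map F..........)
[4] create(b) — a=0 b=1 (map FF.........)
[5] unlink(b) — a=0 (map F..........)
[6] unlink(a) —  (map ...........)
[7] create(a) — a=0 (map F..........)
[8] append(a, 1) — a=0,1 (map FF.........)

blocks(a) = [0, 1]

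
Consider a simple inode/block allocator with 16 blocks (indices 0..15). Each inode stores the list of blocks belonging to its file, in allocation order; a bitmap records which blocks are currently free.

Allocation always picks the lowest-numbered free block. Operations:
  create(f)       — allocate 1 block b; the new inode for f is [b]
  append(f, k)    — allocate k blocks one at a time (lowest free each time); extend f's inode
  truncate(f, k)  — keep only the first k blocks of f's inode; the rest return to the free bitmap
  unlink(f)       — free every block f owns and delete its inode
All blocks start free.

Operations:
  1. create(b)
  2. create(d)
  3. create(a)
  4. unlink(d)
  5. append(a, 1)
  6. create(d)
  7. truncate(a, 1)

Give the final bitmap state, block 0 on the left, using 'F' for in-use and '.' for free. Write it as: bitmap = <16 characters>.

bitmap = F.FF............

create(b): bitmap=F............... | b=[0]
create(d): bitmap=FF.............. | b=[0] d=[1]
create(a): bitmap=FFF............. | a=[2] b=[0] d=[1]
unlink(d): bitmap=F.F............. | a=[2] b=[0]
append(a, 1): bitmap=FFF............. | a=[2, 1] b=[0]
create(d): bitmap=FFFF............ | a=[2, 1] b=[0] d=[3]
truncate(a, 1): bitmap=F.FF............ | a=[2] b=[0] d=[3]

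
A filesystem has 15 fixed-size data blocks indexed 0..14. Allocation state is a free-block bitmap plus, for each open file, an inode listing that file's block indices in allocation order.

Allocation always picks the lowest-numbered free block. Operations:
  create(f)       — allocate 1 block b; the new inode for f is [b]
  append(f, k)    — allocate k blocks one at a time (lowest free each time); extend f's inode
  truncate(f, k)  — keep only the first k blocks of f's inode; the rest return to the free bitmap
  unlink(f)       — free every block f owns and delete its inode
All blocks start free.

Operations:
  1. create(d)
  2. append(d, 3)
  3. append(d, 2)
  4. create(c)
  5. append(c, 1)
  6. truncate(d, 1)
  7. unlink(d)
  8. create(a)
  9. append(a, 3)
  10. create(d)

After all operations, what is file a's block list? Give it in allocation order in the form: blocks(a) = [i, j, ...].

blocks(a) = [0, 1, 2, 3]

after create(d) → d:[0]  free=[F..............]
after append(d, 3) → d:[0, 1, 2, 3]  free=[FFFF...........]
after append(d, 2) → d:[0, 1, 2, 3, 4, 5]  free=[FFFFFF.........]
after create(c) → c:[6], d:[0, 1, 2, 3, 4, 5]  free=[FFFFFFF........]
after append(c, 1) → c:[6, 7], d:[0, 1, 2, 3, 4, 5]  free=[FFFFFFFF.......]
after truncate(d, 1) → c:[6, 7], d:[0]  free=[F.....FF.......]
after unlink(d) → c:[6, 7]  free=[......FF.......]
after create(a) → a:[0], c:[6, 7]  free=[F.....FF.......]
after append(a, 3) → a:[0, 1, 2, 3], c:[6, 7]  free=[FFFF..FF.......]
after create(d) → a:[0, 1, 2, 3], c:[6, 7], d:[4]  free=[FFFFF.FF.......]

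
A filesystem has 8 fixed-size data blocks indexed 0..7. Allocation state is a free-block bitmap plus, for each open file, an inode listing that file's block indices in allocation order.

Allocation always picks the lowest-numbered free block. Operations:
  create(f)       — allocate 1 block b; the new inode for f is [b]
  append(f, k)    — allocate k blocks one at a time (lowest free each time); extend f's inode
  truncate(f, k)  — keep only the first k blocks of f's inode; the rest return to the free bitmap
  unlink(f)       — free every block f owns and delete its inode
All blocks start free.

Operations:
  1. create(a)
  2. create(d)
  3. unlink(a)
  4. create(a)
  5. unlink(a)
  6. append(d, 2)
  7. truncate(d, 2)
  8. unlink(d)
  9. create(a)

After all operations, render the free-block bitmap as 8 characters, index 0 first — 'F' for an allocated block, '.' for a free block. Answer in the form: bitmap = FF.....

  1. create(a)  ⇒  F.......  {a→[0]}
  2. create(d)  ⇒  FF......  {a→[0]; d→[1]}
  3. unlink(a)  ⇒  .F......  {d→[1]}
  4. create(a)  ⇒  FF......  {a→[0]; d→[1]}
  5. unlink(a)  ⇒  .F......  {d→[1]}
  6. append(d, 2)  ⇒  FFF.....  {d→[1, 0, 2]}
  7. truncate(d, 2)  ⇒  FF......  {d→[1, 0]}
  8. unlink(d)  ⇒  ........  {}
  9. create(a)  ⇒  F.......  {a→[0]}

bitmap = F.......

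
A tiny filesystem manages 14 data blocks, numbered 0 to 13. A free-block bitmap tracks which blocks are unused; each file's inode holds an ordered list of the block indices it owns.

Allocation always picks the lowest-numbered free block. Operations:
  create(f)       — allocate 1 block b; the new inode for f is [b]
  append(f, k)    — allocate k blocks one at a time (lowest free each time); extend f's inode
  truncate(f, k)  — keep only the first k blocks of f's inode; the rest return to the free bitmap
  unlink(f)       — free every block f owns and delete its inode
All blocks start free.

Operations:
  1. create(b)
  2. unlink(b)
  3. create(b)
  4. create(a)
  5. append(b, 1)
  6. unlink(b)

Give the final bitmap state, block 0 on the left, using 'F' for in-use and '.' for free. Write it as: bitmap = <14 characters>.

bitmap = .F............

  1. create(b)  ⇒  F.............  {b→[0]}
  2. unlink(b)  ⇒  ..............  {}
  3. create(b)  ⇒  F.............  {b→[0]}
  4. create(a)  ⇒  FF............  {a→[1]; b→[0]}
  5. append(b, 1)  ⇒  FFF...........  {a→[1]; b→[0, 2]}
  6. unlink(b)  ⇒  .F............  {a→[1]}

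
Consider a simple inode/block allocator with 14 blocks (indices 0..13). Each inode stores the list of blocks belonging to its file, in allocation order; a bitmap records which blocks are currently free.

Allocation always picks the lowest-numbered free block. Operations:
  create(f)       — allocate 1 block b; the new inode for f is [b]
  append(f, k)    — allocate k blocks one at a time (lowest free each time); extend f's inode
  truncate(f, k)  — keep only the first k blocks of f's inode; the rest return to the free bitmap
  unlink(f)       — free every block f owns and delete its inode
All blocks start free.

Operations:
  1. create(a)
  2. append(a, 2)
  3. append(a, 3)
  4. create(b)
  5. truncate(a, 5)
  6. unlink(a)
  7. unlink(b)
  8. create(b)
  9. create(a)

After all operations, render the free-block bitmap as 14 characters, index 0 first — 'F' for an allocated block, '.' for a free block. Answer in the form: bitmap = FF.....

[1] create(a) — a=0 (map F.............)
[2] append(a, 2) — a=0,1,2 (map FFF...........)
[3] append(a, 3) — a=0,1,2,3,4,5 (map FFFFFF........)
[4] create(b) — a=0,1,2,3,4,5 b=6 (map FFFFFFF.......)
[5] truncate(a, 5) — a=0,1,2,3,4 b=6 (map FFFFF.F.......)
[6] unlink(a) — b=6 (map ......F.......)
[7] unlink(b) —  (map ..............)
[8] create(b) — b=0 (map F.............)
[9] create(a) — a=1 b=0 (map FF............)

bitmap = FF............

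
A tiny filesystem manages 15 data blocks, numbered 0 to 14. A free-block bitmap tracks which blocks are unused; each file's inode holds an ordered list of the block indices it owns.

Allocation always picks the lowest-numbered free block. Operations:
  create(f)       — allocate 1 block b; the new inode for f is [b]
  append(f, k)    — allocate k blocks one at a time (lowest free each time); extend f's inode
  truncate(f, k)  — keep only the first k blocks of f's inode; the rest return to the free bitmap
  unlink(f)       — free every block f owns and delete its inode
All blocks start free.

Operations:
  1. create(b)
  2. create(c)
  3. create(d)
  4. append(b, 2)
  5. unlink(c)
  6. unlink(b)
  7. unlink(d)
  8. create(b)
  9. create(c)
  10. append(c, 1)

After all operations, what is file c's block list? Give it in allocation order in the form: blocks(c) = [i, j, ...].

blocks(c) = [1, 2]

create(b): bitmap=F.............. | b=[0]
create(c): bitmap=FF............. | b=[0] c=[1]
create(d): bitmap=FFF............ | b=[0] c=[1] d=[2]
append(b, 2): bitmap=FFFFF.......... | b=[0, 3, 4] c=[1] d=[2]
unlink(c): bitmap=F.FFF.......... | b=[0, 3, 4] d=[2]
unlink(b): bitmap=..F............ | d=[2]
unlink(d): bitmap=............... | 
create(b): bitmap=F.............. | b=[0]
create(c): bitmap=FF............. | b=[0] c=[1]
append(c, 1): bitmap=FFF............ | b=[0] c=[1, 2]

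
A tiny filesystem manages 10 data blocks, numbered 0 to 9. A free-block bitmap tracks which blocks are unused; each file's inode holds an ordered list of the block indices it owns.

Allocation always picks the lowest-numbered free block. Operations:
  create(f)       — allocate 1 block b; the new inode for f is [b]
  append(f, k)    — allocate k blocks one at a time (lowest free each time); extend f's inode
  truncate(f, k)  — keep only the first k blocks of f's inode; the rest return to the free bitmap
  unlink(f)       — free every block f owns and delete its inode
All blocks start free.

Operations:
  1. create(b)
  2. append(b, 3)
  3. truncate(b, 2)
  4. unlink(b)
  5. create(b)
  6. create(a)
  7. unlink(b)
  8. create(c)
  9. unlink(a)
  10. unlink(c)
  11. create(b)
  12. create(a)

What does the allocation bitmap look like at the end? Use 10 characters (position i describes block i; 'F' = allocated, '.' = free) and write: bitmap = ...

create(b): bitmap=F......... | b=[0]
append(b, 3): bitmap=FFFF...... | b=[0, 1, 2, 3]
truncate(b, 2): bitmap=FF........ | b=[0, 1]
unlink(b): bitmap=.......... | 
create(b): bitmap=F......... | b=[0]
create(a): bitmap=FF........ | a=[1] b=[0]
unlink(b): bitmap=.F........ | a=[1]
create(c): bitmap=FF........ | a=[1] c=[0]
unlink(a): bitmap=F......... | c=[0]
unlink(c): bitmap=.......... | 
create(b): bitmap=F......... | b=[0]
create(a): bitmap=FF........ | a=[1] b=[0]

bitmap = FF........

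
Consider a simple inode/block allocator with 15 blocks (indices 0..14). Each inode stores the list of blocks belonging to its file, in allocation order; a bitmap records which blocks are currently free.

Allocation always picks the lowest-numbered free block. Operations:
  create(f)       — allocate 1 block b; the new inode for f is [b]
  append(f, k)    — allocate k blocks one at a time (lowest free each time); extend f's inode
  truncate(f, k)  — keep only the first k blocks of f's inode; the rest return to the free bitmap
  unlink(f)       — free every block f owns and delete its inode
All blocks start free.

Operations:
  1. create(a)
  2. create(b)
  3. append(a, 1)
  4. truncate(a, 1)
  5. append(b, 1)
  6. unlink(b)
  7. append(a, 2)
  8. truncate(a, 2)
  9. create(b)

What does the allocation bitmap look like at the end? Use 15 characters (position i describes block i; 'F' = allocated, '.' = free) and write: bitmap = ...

[1] create(a) — a=0 (map F..............)
[2] create(b) — a=0 b=1 (map FF.............)
[3] append(a, 1) — a=0,2 b=1 (map FFF............)
[4] truncate(a, 1) — a=0 b=1 (map FF.............)
[5] append(b, 1) — a=0 b=1,2 (map FFF............)
[6] unlink(b) — a=0 (map F..............)
[7] append(a, 2) — a=0,1,2 (map FFF............)
[8] truncate(a, 2) — a=0,1 (map FF.............)
[9] create(b) — a=0,1 b=2 (map FFF............)

bitmap = FFF............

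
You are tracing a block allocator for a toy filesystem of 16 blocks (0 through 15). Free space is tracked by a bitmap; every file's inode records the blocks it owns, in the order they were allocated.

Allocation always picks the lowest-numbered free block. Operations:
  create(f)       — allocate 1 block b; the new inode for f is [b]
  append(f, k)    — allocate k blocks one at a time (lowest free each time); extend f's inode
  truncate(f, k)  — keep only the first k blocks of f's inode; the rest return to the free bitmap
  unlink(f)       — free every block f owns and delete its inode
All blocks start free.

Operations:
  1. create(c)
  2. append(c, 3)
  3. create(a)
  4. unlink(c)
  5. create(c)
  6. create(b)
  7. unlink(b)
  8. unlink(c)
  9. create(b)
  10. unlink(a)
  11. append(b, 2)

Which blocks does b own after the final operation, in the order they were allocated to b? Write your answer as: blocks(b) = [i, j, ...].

after create(c) → c:[0]  free=[F...............]
after append(c, 3) → c:[0, 1, 2, 3]  free=[FFFF............]
after create(a) → a:[4], c:[0, 1, 2, 3]  free=[FFFFF...........]
after unlink(c) → a:[4]  free=[....F...........]
after create(c) → a:[4], c:[0]  free=[F...F...........]
after create(b) → a:[4], b:[1], c:[0]  free=[FF..F...........]
after unlink(b) → a:[4], c:[0]  free=[F...F...........]
after unlink(c) → a:[4]  free=[....F...........]
after create(b) → a:[4], b:[0]  free=[F...F...........]
after unlink(a) → b:[0]  free=[F...............]
after append(b, 2) → b:[0, 1, 2]  free=[FFF.............]

blocks(b) = [0, 1, 2]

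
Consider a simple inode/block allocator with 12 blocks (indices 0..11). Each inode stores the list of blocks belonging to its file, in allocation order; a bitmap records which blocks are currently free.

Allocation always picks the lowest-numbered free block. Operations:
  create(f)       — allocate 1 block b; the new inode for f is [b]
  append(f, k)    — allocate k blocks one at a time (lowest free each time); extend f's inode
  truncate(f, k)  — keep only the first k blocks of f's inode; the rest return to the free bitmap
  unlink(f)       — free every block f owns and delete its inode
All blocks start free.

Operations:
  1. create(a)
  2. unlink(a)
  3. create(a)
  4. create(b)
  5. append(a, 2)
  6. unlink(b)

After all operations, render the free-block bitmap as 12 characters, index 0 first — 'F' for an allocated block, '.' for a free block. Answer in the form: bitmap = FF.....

after create(a) → a:[0]  free=[F...........]
after unlink(a) →   free=[............]
after create(a) → a:[0]  free=[F...........]
after create(b) → a:[0], b:[1]  free=[FF..........]
after append(a, 2) → a:[0, 2, 3], b:[1]  free=[FFFF........]
after unlink(b) → a:[0, 2, 3]  free=[F.FF........]

bitmap = F.FF........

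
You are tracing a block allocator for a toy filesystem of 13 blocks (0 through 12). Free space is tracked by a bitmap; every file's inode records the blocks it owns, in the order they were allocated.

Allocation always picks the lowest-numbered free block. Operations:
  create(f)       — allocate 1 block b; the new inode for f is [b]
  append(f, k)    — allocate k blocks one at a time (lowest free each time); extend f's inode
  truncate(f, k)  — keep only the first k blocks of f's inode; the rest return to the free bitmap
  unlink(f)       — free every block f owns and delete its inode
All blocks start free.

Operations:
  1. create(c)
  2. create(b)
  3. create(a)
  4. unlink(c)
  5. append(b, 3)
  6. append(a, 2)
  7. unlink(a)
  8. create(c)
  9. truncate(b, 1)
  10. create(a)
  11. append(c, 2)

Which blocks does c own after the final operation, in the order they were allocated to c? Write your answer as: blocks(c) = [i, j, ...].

blocks(c) = [2, 3, 4]

create(c): bitmap=F............ | c=[0]
create(b): bitmap=FF........... | b=[1] c=[0]
create(a): bitmap=FFF.......... | a=[2] b=[1] c=[0]
unlink(c): bitmap=.FF.......... | a=[2] b=[1]
append(b, 3): bitmap=FFFFF........ | a=[2] b=[1, 0, 3, 4]
append(a, 2): bitmap=FFFFFFF...... | a=[2, 5, 6] b=[1, 0, 3, 4]
unlink(a): bitmap=FF.FF........ | b=[1, 0, 3, 4]
create(c): bitmap=FFFFF........ | b=[1, 0, 3, 4] c=[2]
truncate(b, 1): bitmap=.FF.......... | b=[1] c=[2]
create(a): bitmap=FFF.......... | a=[0] b=[1] c=[2]
append(c, 2): bitmap=FFFFF........ | a=[0] b=[1] c=[2, 3, 4]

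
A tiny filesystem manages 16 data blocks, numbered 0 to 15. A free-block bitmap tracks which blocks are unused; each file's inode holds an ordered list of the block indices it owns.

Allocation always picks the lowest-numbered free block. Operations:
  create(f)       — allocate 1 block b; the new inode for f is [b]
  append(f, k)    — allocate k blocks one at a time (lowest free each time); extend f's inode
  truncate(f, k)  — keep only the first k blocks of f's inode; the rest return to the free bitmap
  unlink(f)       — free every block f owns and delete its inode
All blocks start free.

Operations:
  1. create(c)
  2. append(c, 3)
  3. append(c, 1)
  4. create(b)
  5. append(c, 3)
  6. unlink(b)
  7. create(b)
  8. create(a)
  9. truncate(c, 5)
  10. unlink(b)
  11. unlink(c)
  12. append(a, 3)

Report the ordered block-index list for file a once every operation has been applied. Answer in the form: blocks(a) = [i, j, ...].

after create(c) → c:[0]  free=[F...............]
after append(c, 3) → c:[0, 1, 2, 3]  free=[FFFF............]
after append(c, 1) → c:[0, 1, 2, 3, 4]  free=[FFFFF...........]
after create(b) → b:[5], c:[0, 1, 2, 3, 4]  free=[FFFFFF..........]
after append(c, 3) → b:[5], c:[0, 1, 2, 3, 4, 6, 7, 8]  free=[FFFFFFFFF.......]
after unlink(b) → c:[0, 1, 2, 3, 4, 6, 7, 8]  free=[FFFFF.FFF.......]
after create(b) → b:[5], c:[0, 1, 2, 3, 4, 6, 7, 8]  free=[FFFFFFFFF.......]
after create(a) → a:[9], b:[5], c:[0, 1, 2, 3, 4, 6, 7, 8]  free=[FFFFFFFFFF......]
after truncate(c, 5) → a:[9], b:[5], c:[0, 1, 2, 3, 4]  free=[FFFFFF...F......]
after unlink(b) → a:[9], c:[0, 1, 2, 3, 4]  free=[FFFFF....F......]
after unlink(c) → a:[9]  free=[.........F......]
after append(a, 3) → a:[9, 0, 1, 2]  free=[FFF......F......]

blocks(a) = [9, 0, 1, 2]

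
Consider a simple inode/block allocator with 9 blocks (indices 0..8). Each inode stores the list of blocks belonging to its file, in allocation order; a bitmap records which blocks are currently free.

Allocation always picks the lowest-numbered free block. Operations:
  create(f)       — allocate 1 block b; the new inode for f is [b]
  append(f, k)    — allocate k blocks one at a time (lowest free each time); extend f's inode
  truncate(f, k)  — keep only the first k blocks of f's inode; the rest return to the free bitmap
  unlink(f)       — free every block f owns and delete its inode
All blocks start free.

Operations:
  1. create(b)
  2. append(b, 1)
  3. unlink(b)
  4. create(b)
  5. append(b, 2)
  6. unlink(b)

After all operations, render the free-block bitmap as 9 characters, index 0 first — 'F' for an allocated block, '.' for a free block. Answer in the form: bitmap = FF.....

bitmap = .........

after create(b) → b:[0]  free=[F........]
after append(b, 1) → b:[0, 1]  free=[FF.......]
after unlink(b) →   free=[.........]
after create(b) → b:[0]  free=[F........]
after append(b, 2) → b:[0, 1, 2]  free=[FFF......]
after unlink(b) →   free=[.........]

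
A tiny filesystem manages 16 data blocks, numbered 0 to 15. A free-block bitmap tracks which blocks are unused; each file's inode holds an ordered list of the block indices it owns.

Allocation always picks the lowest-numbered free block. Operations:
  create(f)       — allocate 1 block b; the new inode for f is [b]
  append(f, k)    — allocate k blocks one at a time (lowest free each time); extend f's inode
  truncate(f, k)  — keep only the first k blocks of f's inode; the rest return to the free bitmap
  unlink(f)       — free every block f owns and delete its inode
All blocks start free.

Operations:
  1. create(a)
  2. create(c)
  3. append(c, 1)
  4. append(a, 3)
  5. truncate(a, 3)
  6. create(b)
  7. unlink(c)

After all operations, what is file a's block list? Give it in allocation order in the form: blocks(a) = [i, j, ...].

after create(a) → a:[0]  free=[F...............]
after create(c) → a:[0], c:[1]  free=[FF..............]
after append(c, 1) → a:[0], c:[1, 2]  free=[FFF.............]
after append(a, 3) → a:[0, 3, 4, 5], c:[1, 2]  free=[FFFFFF..........]
after truncate(a, 3) → a:[0, 3, 4], c:[1, 2]  free=[FFFFF...........]
after create(b) → a:[0, 3, 4], b:[5], c:[1, 2]  free=[FFFFFF..........]
after unlink(c) → a:[0, 3, 4], b:[5]  free=[F..FFF..........]

blocks(a) = [0, 3, 4]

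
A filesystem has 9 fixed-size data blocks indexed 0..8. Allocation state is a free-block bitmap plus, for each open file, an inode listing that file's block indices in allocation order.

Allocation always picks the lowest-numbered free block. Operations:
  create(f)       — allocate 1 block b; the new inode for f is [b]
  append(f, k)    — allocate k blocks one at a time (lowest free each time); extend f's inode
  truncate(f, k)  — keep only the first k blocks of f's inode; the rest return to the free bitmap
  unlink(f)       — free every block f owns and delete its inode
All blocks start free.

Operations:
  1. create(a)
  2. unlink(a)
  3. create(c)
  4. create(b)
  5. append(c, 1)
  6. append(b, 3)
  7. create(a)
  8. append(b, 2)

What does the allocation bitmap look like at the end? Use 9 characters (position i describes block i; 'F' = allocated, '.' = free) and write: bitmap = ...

bitmap = FFFFFFFFF

  1. create(a)  ⇒  F........  {a→[0]}
  2. unlink(a)  ⇒  .........  {}
  3. create(c)  ⇒  F........  {c→[0]}
  4. create(b)  ⇒  FF.......  {b→[1]; c→[0]}
  5. append(c, 1)  ⇒  FFF......  {b→[1]; c→[0, 2]}
  6. append(b, 3)  ⇒  FFFFFF...  {b→[1, 3, 4, 5]; c→[0, 2]}
  7. create(a)  ⇒  FFFFFFF..  {a→[6]; b→[1, 3, 4, 5]; c→[0, 2]}
  8. append(b, 2)  ⇒  FFFFFFFFF  {a→[6]; b→[1, 3, 4, 5, 7, 8]; c→[0, 2]}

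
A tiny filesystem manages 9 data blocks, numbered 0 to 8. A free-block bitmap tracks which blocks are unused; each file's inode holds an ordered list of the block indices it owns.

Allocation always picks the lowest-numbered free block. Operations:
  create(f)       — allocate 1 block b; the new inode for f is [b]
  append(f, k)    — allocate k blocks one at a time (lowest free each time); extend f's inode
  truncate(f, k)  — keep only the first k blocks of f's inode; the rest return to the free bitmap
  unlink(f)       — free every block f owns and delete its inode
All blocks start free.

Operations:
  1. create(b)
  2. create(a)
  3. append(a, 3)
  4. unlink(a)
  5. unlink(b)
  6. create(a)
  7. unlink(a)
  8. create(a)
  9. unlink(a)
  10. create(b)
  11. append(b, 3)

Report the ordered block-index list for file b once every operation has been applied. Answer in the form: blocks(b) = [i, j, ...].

create(b): bitmap=F........ | b=[0]
create(a): bitmap=FF....... | a=[1] b=[0]
append(a, 3): bitmap=FFFFF.... | a=[1, 2, 3, 4] b=[0]
unlink(a): bitmap=F........ | b=[0]
unlink(b): bitmap=......... | 
create(a): bitmap=F........ | a=[0]
unlink(a): bitmap=......... | 
create(a): bitmap=F........ | a=[0]
unlink(a): bitmap=......... | 
create(b): bitmap=F........ | b=[0]
append(b, 3): bitmap=FFFF..... | b=[0, 1, 2, 3]

blocks(b) = [0, 1, 2, 3]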